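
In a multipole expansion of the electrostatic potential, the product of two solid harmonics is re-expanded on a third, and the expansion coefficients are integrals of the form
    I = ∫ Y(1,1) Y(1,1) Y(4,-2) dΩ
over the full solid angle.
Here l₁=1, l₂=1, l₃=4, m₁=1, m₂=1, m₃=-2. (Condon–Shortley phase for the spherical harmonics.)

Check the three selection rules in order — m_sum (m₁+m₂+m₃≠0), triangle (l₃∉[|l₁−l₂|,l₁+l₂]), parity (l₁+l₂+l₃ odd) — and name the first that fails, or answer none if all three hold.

azimuthal sum: 1 + 1 − 2 = 0  ✓
0 ≤ 4 ≤ 2 (triangle on l)  ✗
L = 1 + 1 + 4 = 6 (even)

triangle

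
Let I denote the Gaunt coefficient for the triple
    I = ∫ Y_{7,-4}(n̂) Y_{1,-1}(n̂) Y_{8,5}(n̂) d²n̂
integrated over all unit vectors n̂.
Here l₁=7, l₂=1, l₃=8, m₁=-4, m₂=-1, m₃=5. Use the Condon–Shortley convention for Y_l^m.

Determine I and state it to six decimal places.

-0.270230

m-sum 0 ✓  L=16 even ✓  6≤8≤8 ✓
Π(2lᵢ+1) = 15×3×17 = 765
triangle coeff Δ(7,1,8) = 1/2040
Σ_t [0,0]: t=0:+1/25401600 = 1/25401600
(3j)²=8/255 [(7 1 8; 0 0 0)], sign=+1
Σ_t [0,0]: t=0:+1/479001600 = 1/479001600
(3j)²=13/340 [(7 1 8; -4 -1 5)], sign=-1
⇒ 4πI² = 78/85
I = (-1)√(78/85/(4π)) = -0.27022959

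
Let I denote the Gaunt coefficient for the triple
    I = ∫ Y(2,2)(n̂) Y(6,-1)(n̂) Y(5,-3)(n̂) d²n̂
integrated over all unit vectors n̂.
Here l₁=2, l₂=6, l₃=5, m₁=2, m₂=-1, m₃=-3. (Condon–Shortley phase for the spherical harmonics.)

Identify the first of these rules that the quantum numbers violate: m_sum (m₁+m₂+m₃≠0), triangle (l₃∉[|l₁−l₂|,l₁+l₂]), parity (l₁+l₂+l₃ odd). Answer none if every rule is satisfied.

m_sum

Σmᵢ = -2  ✗
l₃∈[|l₁−l₂|,l₁+l₂]=[4,8], have l₃=5
Σlᵢ = 13 ⇒ odd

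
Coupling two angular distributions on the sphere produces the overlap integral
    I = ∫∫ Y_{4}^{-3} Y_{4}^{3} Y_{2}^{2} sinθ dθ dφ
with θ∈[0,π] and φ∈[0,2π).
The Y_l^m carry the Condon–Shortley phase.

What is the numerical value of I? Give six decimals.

m-sum = -3 + 3 + 2 = 2 ≠ 0 ⇒ I = 0

0.000000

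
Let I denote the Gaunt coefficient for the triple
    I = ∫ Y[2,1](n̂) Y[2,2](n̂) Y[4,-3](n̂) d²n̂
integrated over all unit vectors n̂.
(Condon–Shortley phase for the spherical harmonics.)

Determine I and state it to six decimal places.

-0.238414

m-sum 0 ✓  L=8 even ✓  0≤4≤4 ✓
Π(2lᵢ+1) = 5×5×9 = 225
triangle coeff Δ(2,2,4) = 1/630
Σ_t [0,0]: t=0:+1/16 = 1/16
(3j)²=2/35 [(2 2 4; 0 0 0)], sign=+1
Σ_t [0,0]: t=0:+1/144 = 1/144
(3j)²=1/18 [(2 2 4; 1 2 -3)], sign=-1
⇒ 4πI² = 5/7
I = (-1)√(5/7/(4π)) = -0.23841361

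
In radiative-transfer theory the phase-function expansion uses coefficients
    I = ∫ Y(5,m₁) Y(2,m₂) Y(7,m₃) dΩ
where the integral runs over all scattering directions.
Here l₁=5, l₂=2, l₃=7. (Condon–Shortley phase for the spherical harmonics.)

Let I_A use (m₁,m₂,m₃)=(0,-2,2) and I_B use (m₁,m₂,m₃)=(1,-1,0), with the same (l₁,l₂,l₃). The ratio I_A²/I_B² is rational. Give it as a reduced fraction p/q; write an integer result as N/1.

18/35

Shared (l₁,l₂,l₃)=(5,2,7): N and (l;000)² cancel in I_A²/I_B².
A: Δ = 0!·10!·4!/15! = 1/15015; Racah Σ t=0..0: t=0:+1/345600 = 1/345600; ⇒ 3j(5 2 7; 0 -2 2)² = 6/715, sgn -1
B: Δ = 0!·10!·4!/15! = 1/15015; Racah Σ t=0..0: t=0:+1/103680 = 1/103680; ⇒ 3j(5 2 7; 1 -1 0)² = 7/429, sgn -1
I_A²/I_B² = (6/715)/(7/429) = 18/35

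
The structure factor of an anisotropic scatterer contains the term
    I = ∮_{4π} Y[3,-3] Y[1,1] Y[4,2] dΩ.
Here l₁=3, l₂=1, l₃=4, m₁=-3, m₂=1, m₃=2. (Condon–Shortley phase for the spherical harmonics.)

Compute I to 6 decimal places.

0.061558

Checks pass: Σm=0; 8 even; l₃=4∈[2,4].
(2·3+1)(2·1+1)(2·4+1) = 189
Δ: 0! 6! 2! / 9! → 1/252
sum: t=0:+1/36 = 1/36
3j²(3 1 4; 0 0 0) = Δ·Π!·Σ² = 4/63  (sign +1)
sum: t=0:+1/1440 = 1/1440
3j²(3 1 4; -3 1 2) = Δ·Π!·Σ² = 1/252  (sign +1)
combine: 4πI² = 189·4/63·1/252 = 1/21
take √, sign +1: I = 0.06155813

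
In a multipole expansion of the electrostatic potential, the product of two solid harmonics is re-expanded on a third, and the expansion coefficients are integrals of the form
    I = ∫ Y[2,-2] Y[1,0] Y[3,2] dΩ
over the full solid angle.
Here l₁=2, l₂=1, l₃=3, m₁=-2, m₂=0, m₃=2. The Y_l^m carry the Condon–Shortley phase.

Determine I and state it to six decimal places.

m-sum 0 ✓  L=6 even ✓  1≤3≤3 ✓
Π(2lᵢ+1) = 5×3×7 = 105
triangle coeff Δ(2,1,3) = 1/105
Σ_t [0,0]: t=0:+1/4 = 1/4
(3j)²=3/35 [(2 1 3; 0 0 0)], sign=-1
Σ_t [0,0]: t=0:+1/24 = 1/24
(3j)²=1/21 [(2 1 3; -2 0 2)], sign=-1
⇒ 4πI² = 3/7
I = (+1)√(3/7/(4π)) = 0.18467439

0.184674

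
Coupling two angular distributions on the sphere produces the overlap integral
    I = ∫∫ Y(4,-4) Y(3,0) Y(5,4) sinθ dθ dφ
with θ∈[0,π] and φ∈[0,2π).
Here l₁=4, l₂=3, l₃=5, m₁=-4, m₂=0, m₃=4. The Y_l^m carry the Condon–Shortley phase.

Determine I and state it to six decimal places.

-0.207724

Checks pass: Σm=0; 12 even; l₃=5∈[1,7].
(2·4+1)(2·3+1)(2·5+1) = 693
Δ: 2! 6! 4! / 13! → 1/180180
sum: t=0:+1/576 t=1:−1/144 t=2:+1/576 = -1/288
3j²(4 3 5; 0 0 0) = Δ·Π!·Σ² = 20/1001  (sign +1)
sum: t=2:+1/8640 = 1/8640
3j²(4 3 5; -4 0 4) = Δ·Π!·Σ² = 28/715  (sign -1)
combine: 4πI² = 693·20/1001·28/715 = 1008/1859
take √, sign -1: I = -0.20772350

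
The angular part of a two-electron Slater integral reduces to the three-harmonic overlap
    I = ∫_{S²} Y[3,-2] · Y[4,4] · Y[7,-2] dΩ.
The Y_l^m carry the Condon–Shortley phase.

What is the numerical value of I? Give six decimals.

Checks pass: Σm=0; 14 even; l₃=7∈[1,7].
(2·3+1)(2·4+1)(2·7+1) = 945
Δ: 0! 6! 8! / 15! → 1/45045
sum: t=0:+1/20736 = 1/20736
3j²(3 4 7; 0 0 0) = Δ·Π!·Σ² = 35/1287  (sign -1)
sum: t=0:+1/4838400 = 1/4838400
3j²(3 4 7; -2 4 -2) = Δ·Π!·Σ² = 1/5005  (sign -1)
combine: 4πI² = 945·35/1287·1/5005 = 105/20449
take √, sign +1: I = 0.02021407

0.020214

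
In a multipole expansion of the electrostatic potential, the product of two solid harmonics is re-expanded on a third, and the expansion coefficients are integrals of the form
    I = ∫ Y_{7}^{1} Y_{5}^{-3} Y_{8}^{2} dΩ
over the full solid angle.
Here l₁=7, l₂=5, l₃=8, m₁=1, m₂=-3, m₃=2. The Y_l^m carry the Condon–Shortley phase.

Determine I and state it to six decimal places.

m-sum 0 ✓  L=20 even ✓  2≤8≤12 ✓
Π(2lᵢ+1) = 15×11×17 = 2805
triangle coeff Δ(7,5,8) = 1/814773960
Σ_t [0,4]: t=0:+1/87091200 t=1:−1/4976640 t=2:+1/2073600 t=3:−1/4976640 t=4:+1/87091200 = 1/9676800
(3j)²=360/46189 [(7 5 8; 0 0 0)], sign=+1
Σ_t [0,2]: t=0:+1/19906560 t=1:−1/10368000 t=2:+1/49766400 = -13/497664000
(3j)²=91/17765 [(7 5 8; 1 -3 2)], sign=-1
⇒ 4πI² = 7560/67507
I = (-1)√(7560/67507/(4π)) = -0.09440208

-0.094402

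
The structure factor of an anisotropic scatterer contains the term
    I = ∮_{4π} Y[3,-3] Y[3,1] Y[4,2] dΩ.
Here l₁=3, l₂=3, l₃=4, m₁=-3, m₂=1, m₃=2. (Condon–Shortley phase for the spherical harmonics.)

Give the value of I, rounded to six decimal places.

-0.188451

Checks pass: Σm=0; 10 even; l₃=4∈[0,6].
(2·3+1)(2·3+1)(2·4+1) = 441
Δ: 2! 4! 4! / 11! → 1/34650
sum: t=0:+1/72 t=1:−1/16 t=2:+1/72 = -5/144
3j²(3 3 4; 0 0 0) = Δ·Π!·Σ² = 2/77  (sign -1)
sum: t=2:+1/192 = 1/192
3j²(3 3 4; -3 1 2) = Δ·Π!·Σ² = 3/77  (sign +1)
combine: 4πI² = 441·2/77·3/77 = 54/121
take √, sign -1: I = -0.18845135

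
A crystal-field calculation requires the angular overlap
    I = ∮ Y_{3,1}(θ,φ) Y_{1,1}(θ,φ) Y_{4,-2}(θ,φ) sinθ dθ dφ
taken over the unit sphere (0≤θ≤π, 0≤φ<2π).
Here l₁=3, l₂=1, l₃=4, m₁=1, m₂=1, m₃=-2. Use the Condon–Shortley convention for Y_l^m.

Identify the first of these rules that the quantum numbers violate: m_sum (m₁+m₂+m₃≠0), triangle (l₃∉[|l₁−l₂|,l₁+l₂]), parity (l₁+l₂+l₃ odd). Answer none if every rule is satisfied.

none

azimuthal sum: 1 + 1 − 2 = 0  ✓
2 ≤ 4 ≤ 4 (triangle on l)  ✓
L = 3 + 1 + 4 = 8 (even)  ✓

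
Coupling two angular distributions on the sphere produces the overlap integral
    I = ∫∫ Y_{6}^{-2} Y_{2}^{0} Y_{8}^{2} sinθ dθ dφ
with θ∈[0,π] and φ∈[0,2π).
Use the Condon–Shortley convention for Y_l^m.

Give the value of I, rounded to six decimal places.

m-sum 0 ✓  L=16 even ✓  4≤8≤8 ✓
Π(2lᵢ+1) = 13×5×17 = 1105
triangle coeff Δ(6,2,8) = 1/30940
Σ_t [0,0]: t=0:+1/2073600 = 1/2073600
(3j)²=28/1105 [(6 2 8; 0 0 0)], sign=+1
Σ_t [0,0]: t=0:+1/3870720 = 1/3870720
(3j)²=135/6188 [(6 2 8; -2 0 2)], sign=+1
⇒ 4πI² = 135/221
I = (+1)√(135/221/(4π)) = 0.22047828

0.220478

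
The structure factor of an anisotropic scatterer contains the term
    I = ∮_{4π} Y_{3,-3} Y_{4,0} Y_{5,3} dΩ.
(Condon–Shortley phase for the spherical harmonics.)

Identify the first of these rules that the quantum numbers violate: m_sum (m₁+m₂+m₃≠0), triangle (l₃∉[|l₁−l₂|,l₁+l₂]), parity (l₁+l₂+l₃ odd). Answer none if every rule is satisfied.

none

m₁+m₂+m₃ = -3 + 0 + 3 = 0  ✓
triangle: |3−4|=1 ≤ l₃=5 ≤ 3+4=7  ✓
parity: l₁+l₂+l₃ = 12 is even  ✓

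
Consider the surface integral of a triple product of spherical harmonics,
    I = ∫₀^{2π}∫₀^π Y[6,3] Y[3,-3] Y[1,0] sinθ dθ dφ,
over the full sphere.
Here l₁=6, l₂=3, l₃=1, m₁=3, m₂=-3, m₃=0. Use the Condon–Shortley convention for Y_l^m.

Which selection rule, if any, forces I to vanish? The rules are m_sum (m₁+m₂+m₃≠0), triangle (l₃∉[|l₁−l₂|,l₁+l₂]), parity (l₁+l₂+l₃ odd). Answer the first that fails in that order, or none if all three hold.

azimuthal sum: 3 − 3 + 0 = 0  ✓
3 ≤ 1 ≤ 9 (triangle on l)  ✗
L = 6 + 3 + 1 = 10 (even)

triangle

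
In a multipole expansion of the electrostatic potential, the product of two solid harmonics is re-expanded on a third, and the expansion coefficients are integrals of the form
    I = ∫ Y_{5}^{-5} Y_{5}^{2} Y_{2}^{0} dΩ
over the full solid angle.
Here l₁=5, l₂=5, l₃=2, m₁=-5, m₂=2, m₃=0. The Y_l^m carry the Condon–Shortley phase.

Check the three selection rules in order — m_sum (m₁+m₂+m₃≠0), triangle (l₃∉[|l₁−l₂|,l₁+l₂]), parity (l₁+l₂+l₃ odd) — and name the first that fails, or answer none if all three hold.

m₁+m₂+m₃ = -5 + 2 + 0 = -3  ✗
triangle: |5−5|=0 ≤ l₃=2 ≤ 5+5=10
parity: l₁+l₂+l₃ = 12 is even

m_sum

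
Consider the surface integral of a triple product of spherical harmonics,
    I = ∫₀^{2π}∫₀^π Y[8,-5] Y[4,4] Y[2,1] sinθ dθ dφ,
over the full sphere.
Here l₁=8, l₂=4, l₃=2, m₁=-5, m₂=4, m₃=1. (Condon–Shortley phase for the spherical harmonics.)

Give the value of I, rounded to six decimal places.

0.000000

l₃=2 ∉ [4,12] — triangle fails ⇒ I = 0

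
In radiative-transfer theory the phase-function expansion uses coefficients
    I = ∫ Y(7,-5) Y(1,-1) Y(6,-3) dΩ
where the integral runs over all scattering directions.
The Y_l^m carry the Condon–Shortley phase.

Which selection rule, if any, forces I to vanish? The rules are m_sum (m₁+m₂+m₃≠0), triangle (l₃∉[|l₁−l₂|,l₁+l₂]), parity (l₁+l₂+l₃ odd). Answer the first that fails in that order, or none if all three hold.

m_sum

m₁+m₂+m₃ = -5 − 1 − 3 = -9  ✗
triangle: |7−1|=6 ≤ l₃=6 ≤ 7+1=8
parity: l₁+l₂+l₃ = 14 is even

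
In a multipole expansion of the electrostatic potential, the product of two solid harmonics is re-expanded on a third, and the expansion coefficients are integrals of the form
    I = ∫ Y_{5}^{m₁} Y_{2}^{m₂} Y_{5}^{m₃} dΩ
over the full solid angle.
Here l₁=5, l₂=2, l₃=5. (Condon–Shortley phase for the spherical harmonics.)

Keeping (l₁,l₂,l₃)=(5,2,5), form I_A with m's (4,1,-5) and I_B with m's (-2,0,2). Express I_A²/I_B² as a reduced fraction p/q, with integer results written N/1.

Shared (l₁,l₂,l₃)=(5,2,5): N and (l;000)² cancel in I_A²/I_B².
A: Δ = 2!·8!·2!/13! = 1/38610; Racah Σ t=1..1: t=1:−1/80640 = -1/80640; ⇒ 3j(5 2 5; 4 1 -5)² = 9/286, sgn -1
B: Δ = 2!·8!·2!/13! = 1/38610; Racah Σ t=0..2: t=0:+1/20160 t=1:−1/1440 t=2:+1/2880 = -1/3360; ⇒ 3j(5 2 5; -2 0 2)² = 6/715, sgn +1
I_A²/I_B² = (9/286)/(6/715) = 15/4

15/4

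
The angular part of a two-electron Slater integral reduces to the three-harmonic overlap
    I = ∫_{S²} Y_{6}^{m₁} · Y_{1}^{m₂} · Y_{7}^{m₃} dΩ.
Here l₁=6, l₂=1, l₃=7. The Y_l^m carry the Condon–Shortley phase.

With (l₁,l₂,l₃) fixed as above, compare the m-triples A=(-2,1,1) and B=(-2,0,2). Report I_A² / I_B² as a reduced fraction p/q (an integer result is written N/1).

Same 6,1,7: normalisation and zero-m 3j drop out of the ratio.
A: Δ: 0! 12! 2! / 15! → 1/1365; sum: t=0:+1/1935360 = 1/1935360; 3j²(6 1 7; -2 1 1) = Δ·Π!·Σ² = 1/91  (sign +1)
B: Δ: 0! 12! 2! / 15! → 1/1365; sum: t=0:+1/967680 = 1/967680; 3j²(6 1 7; -2 0 2) = Δ·Π!·Σ² = 3/91  (sign -1)
I_A²/I_B² = (1/91)/(3/91) = 1/3

1/3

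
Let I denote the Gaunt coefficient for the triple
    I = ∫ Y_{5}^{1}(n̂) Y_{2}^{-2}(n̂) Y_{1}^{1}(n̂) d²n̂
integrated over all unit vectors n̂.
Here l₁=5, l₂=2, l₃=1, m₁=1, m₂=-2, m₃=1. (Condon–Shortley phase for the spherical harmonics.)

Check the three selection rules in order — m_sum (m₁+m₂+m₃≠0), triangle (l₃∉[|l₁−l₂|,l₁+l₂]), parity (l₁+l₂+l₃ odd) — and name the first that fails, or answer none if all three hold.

m₁+m₂+m₃ = 1 − 2 + 1 = 0  ✓
triangle: |5−2|=3 ≤ l₃=1 ≤ 5+2=7  ✗
parity: l₁+l₂+l₃ = 8 is even

triangle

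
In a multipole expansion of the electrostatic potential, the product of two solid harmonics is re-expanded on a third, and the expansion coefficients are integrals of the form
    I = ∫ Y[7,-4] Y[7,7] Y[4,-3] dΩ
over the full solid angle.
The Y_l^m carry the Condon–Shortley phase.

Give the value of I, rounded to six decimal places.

Checks pass: Σm=0; 18 even; l₃=4∈[0,14].
(2·7+1)(2·7+1)(2·4+1) = 2025
Δ: 10! 4! 4! / 19! → 1/58198140
sum: t=3:−1/17418240 t=4:+1/622080 t=5:−1/230400 t=6:+1/622080 t=7:−1/17418240 = -1/806400
3j²(7 7 4; 0 0 0) = Δ·Π!·Σ² = 2268/230945  (sign -1)
sum: t=10:+1/522547200 = 1/522547200
3j²(7 7 4; -4 7 -3) = Δ·Π!·Σ² = 77/11628  (sign -1)
combine: 4πI² = 2025·2268/230945·77/11628 = 178605/1356277
take √, sign +1: I = 0.10236881

0.102369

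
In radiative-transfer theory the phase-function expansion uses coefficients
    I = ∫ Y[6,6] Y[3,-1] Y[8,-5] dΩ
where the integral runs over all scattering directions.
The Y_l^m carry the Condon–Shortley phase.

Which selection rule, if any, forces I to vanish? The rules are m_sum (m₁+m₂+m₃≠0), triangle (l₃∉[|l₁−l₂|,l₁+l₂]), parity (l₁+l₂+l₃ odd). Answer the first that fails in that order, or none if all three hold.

parity

Σmᵢ = 0  ✓
l₃∈[|l₁−l₂|,l₁+l₂]=[3,9], have l₃=8  ✓
Σlᵢ = 17 ⇒ odd  ✗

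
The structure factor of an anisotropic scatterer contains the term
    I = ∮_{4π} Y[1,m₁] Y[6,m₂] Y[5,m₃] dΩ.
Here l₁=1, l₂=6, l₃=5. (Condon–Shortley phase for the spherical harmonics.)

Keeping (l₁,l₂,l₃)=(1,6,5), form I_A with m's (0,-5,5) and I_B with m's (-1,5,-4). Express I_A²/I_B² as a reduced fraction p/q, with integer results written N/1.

1/5

Same 1,6,5: normalisation and zero-m 3j drop out of the ratio.
A: Δ: 2! 0! 10! / 13! → 1/858; sum: t=1:−1/3628800 = -1/3628800; 3j²(1 6 5; 0 -5 5) = Δ·Π!·Σ² = 1/78  (sign -1)
B: Δ: 2! 0! 10! / 13! → 1/858; sum: t=2:+1/725760 = 1/725760; 3j²(1 6 5; -1 5 -4) = Δ·Π!·Σ² = 5/78  (sign -1)
I_A²/I_B² = (1/78)/(5/78) = 1/5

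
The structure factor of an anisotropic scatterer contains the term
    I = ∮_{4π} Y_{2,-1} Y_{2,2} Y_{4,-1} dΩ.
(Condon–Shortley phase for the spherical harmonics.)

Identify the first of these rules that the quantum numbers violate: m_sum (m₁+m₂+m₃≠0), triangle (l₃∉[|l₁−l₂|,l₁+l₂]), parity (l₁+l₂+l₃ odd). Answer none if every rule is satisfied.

Σmᵢ = 0  ✓
l₃∈[|l₁−l₂|,l₁+l₂]=[0,4], have l₃=4  ✓
Σlᵢ = 8 ⇒ even  ✓

none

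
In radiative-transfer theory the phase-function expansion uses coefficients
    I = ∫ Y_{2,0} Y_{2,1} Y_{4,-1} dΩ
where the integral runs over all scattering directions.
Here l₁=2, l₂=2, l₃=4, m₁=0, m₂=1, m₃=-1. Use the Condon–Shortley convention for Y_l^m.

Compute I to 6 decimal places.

m-sum 0 ✓  L=8 even ✓  0≤4≤4 ✓
Π(2lᵢ+1) = 5×5×9 = 225
triangle coeff Δ(2,2,4) = 1/630
Σ_t [0,0]: t=0:+1/16 = 1/16
(3j)²=2/35 [(2 2 4; 0 0 0)], sign=+1
Σ_t [0,0]: t=0:+1/24 = 1/24
(3j)²=1/21 [(2 2 4; 0 1 -1)], sign=-1
⇒ 4πI² = 30/49
I = (-1)√(30/49/(4π)) = -0.22072812

-0.220728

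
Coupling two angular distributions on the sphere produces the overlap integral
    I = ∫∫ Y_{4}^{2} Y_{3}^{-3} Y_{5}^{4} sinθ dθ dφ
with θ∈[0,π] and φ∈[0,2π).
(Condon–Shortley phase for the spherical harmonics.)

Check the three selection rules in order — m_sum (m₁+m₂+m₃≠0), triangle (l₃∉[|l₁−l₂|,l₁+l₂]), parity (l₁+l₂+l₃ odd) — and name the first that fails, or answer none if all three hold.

m₁+m₂+m₃ = 2 − 3 + 4 = 3  ✗
triangle: |4−3|=1 ≤ l₃=5 ≤ 4+3=7
parity: l₁+l₂+l₃ = 12 is even

m_sum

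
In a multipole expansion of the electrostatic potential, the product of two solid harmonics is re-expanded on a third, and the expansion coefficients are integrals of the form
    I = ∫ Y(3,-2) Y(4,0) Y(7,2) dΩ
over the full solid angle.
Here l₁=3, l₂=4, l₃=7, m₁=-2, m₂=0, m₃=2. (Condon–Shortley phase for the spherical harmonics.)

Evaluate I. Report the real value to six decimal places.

0.169123

Checks pass: Σm=0; 14 even; l₃=7∈[1,7].
(2·3+1)(2·4+1)(2·7+1) = 945
Δ: 0! 6! 8! / 15! → 1/45045
sum: t=0:+1/20736 = 1/20736
3j²(3 4 7; 0 0 0) = Δ·Π!·Σ² = 35/1287  (sign -1)
sum: t=0:+1/69120 = 1/69120
3j²(3 4 7; -2 0 2) = Δ·Π!·Σ² = 2/143  (sign -1)
combine: 4πI² = 945·35/1287·2/143 = 7350/20449
take √, sign +1: I = 0.16912301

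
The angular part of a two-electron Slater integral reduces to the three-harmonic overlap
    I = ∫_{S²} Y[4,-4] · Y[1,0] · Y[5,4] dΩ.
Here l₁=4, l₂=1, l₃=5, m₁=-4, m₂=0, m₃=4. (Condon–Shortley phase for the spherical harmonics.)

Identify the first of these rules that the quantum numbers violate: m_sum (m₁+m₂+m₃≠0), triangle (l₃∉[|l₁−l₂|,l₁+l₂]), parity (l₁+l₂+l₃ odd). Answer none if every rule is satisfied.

none

m₁+m₂+m₃ = -4 + 0 + 4 = 0  ✓
triangle: |4−1|=3 ≤ l₃=5 ≤ 4+1=5  ✓
parity: l₁+l₂+l₃ = 10 is even  ✓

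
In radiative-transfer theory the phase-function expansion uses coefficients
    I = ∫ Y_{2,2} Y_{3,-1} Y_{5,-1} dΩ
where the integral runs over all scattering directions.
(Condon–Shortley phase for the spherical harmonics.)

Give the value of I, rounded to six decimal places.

-0.092802

Rules hold: Σm=0, L=10 even, 1≤5≤5.
N = 5·7·11 = 385
Δ = 0!·4!·6!/11! = 1/2310
Racah Σ t=0..0: t=0:+1/144 = 1/144
⇒ 3j(2 3 5; 0 0 0)² = 10/231, sgn -1
Racah Σ t=0..0: t=0:+1/1152 = 1/1152
⇒ 3j(2 3 5; 2 -1 -1)² = 1/154, sgn +1
4πI² = N·(3j₀)²·(3jₘ)² = 25/231
I = -1·√(0.108225/4π) = -0.09280237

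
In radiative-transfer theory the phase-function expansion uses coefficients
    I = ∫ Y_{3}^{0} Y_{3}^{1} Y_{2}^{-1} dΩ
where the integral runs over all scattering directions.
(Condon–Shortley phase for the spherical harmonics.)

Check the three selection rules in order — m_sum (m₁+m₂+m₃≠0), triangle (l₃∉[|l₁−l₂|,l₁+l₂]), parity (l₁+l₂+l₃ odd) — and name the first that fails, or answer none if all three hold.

none

azimuthal sum: 0 + 1 − 1 = 0  ✓
0 ≤ 2 ≤ 6 (triangle on l)  ✓
L = 3 + 3 + 2 = 8 (even)  ✓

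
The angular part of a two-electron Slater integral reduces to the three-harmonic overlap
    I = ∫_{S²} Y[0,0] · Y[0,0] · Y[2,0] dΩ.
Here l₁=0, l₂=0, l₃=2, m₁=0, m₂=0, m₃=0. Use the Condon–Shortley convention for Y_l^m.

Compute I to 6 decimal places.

0.000000

l₃=2 ∉ [0,0] — triangle fails ⇒ I = 0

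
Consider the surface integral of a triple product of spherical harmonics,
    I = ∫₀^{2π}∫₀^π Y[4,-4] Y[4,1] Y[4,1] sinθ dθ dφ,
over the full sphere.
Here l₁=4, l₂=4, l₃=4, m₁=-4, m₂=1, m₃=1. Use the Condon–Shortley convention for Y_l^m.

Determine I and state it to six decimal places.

m-sum = -4 + 1 + 1 = -2 ≠ 0 ⇒ I = 0

0.000000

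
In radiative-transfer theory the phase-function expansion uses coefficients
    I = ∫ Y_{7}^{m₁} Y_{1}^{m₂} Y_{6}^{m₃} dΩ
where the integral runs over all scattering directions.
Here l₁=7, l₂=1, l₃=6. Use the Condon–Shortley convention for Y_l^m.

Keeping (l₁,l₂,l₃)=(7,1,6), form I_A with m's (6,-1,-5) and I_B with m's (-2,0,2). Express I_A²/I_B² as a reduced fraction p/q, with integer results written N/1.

Shared (l₁,l₂,l₃)=(7,1,6): N and (l;000)² cancel in I_A²/I_B².
A: Δ = 2!·12!·0!/15! = 1/1365; Racah Σ t=0..0: t=0:+1/79833600 = 1/79833600; ⇒ 3j(7 1 6; 6 -1 -5)² = 2/35, sgn -1
B: Δ = 2!·12!·0!/15! = 1/1365; Racah Σ t=1..1: t=1:−1/967680 = -1/967680; ⇒ 3j(7 1 6; -2 0 2)² = 3/91, sgn -1
I_A²/I_B² = (2/35)/(3/91) = 26/15

26/15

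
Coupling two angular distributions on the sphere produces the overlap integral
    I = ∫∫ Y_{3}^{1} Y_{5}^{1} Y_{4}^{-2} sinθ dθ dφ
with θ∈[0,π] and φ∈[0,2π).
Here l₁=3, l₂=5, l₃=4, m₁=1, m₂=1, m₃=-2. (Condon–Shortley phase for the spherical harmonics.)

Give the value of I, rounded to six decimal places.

0.106335

m-sum 0 ✓  L=12 even ✓  2≤4≤8 ✓
Π(2lᵢ+1) = 7×11×9 = 693
triangle coeff Δ(3,5,4) = 1/180180
Σ_t [1,3]: t=1:−1/576 t=2:+1/144 t=3:−1/576 = 1/288
(3j)²=20/1001 [(3 5 4; 0 0 0)], sign=+1
Σ_t [0,2]: t=0:+1/34560 t=1:−1/720 t=2:+1/384 = 43/34560
(3j)²=1849/180180 [(3 5 4; 1 1 -2)], sign=+1
⇒ 4πI² = 1849/13013
I = (+1)√(1849/13013/(4π)) = 0.10633465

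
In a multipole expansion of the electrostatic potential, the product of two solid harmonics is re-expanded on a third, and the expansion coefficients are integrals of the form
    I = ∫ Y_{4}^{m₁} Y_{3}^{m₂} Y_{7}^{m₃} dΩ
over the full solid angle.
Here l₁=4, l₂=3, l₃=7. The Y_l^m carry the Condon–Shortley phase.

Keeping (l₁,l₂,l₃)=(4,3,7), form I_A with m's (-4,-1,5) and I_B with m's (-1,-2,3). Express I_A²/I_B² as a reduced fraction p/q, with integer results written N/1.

Shared (l₁,l₂,l₃)=(4,3,7): N and (l;000)² cancel in I_A²/I_B².
A: Δ = 0!·8!·6!/15! = 1/45045; Racah Σ t=0..0: t=0:+1/1935360 = 1/1935360; ⇒ 3j(4 3 7; -4 -1 5)² = 1/91, sgn +1
B: Δ = 0!·8!·6!/15! = 1/45045; Racah Σ t=0..0: t=0:+1/86400 = 1/86400; ⇒ 3j(4 3 7; -1 -2 3)² = 16/715, sgn +1
I_A²/I_B² = (1/91)/(16/715) = 55/112

55/112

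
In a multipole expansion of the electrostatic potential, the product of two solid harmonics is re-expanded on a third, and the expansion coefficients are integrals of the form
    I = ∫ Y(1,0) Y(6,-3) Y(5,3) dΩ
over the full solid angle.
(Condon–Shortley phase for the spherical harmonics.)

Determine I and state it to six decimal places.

Checks pass: Σm=0; 12 even; l₃=5∈[5,7].
(2·1+1)(2·6+1)(2·5+1) = 429
Δ: 2! 0! 10! / 13! → 1/858
sum: t=1:−1/14400 = -1/14400
3j²(1 6 5; 0 0 0) = Δ·Π!·Σ² = 6/143  (sign +1)
sum: t=1:−1/80640 = -1/80640
3j²(1 6 5; 0 -3 3) = Δ·Π!·Σ² = 9/286  (sign -1)
combine: 4πI² = 429·6/143·9/286 = 81/143
take √, sign -1: I = -0.21230956

-0.212310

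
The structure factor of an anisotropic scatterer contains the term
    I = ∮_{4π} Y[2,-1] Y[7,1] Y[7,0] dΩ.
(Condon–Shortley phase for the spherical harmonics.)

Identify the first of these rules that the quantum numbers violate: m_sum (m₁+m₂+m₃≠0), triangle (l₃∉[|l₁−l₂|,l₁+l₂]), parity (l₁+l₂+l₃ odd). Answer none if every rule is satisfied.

none

m₁+m₂+m₃ = -1 + 1 + 0 = 0  ✓
triangle: |2−7|=5 ≤ l₃=7 ≤ 2+7=9  ✓
parity: l₁+l₂+l₃ = 16 is even  ✓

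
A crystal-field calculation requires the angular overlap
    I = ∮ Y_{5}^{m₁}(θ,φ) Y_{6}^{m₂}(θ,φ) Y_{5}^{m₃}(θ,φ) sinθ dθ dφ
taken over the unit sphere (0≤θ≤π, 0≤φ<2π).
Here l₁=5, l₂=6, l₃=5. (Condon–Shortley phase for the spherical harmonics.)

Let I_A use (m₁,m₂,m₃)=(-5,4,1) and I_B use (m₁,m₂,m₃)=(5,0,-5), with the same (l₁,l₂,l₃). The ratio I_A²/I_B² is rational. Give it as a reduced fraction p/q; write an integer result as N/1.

15/1

Same 5,6,5: normalisation and zero-m 3j drop out of the ratio.
A: Δ: 6! 4! 6! / 17! → 1/28588560; sum: t=6:+1/829440 = 1/829440; 3j²(5 6 5; -5 4 1) = Δ·Π!·Σ² = 225/9724  (sign +1)
B: Δ: 6! 4! 6! / 17! → 1/28588560; sum: t=0:+1/12441600 = 1/12441600; 3j²(5 6 5; 5 0 -5) = Δ·Π!·Σ² = 15/9724  (sign +1)
I_A²/I_B² = (225/9724)/(15/9724) = 15/1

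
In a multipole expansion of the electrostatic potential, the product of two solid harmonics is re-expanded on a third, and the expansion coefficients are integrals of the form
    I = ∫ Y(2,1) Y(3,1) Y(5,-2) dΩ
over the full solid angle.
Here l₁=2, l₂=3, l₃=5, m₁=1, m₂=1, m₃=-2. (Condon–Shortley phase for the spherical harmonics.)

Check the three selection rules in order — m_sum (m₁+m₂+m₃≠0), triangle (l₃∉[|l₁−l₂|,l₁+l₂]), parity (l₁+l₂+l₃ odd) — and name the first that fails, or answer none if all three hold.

Σmᵢ = 0  ✓
l₃∈[|l₁−l₂|,l₁+l₂]=[1,5], have l₃=5  ✓
Σlᵢ = 10 ⇒ even  ✓

none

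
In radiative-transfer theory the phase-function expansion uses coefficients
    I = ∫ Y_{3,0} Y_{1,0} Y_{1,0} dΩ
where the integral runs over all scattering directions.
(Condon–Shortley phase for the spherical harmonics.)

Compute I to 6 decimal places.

l₃=1 ∉ [2,4] — triangle fails ⇒ I = 0

0.000000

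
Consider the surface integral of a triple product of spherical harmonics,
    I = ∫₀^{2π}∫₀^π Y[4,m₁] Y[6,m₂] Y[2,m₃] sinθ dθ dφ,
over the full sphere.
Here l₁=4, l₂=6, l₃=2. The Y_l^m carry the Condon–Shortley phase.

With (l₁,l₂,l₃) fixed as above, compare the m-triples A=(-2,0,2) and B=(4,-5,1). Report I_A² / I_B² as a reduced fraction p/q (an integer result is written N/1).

Same 4,6,2: normalisation and zero-m 3j drop out of the ratio.
A: Δ: 8! 0! 4! / 13! → 1/6435; sum: t=6:+1/34560 = 1/34560; 3j²(4 6 2; -2 0 2) = Δ·Π!·Σ² = 1/429  (sign +1)
B: Δ: 8! 0! 4! / 13! → 1/6435; sum: t=0:+1/241920 = 1/241920; 3j²(4 6 2; 4 -5 1) = Δ·Π!·Σ² = 1/39  (sign -1)
I_A²/I_B² = (1/429)/(1/39) = 1/11

1/11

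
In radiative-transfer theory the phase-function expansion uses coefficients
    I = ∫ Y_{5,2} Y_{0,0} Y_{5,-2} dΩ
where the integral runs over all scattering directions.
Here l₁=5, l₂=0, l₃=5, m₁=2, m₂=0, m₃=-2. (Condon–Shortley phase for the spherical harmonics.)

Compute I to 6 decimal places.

m-sum 0 ✓  L=10 even ✓  5≤5≤5 ✓
Π(2lᵢ+1) = 11×1×11 = 121
triangle coeff Δ(5,0,5) = 1/11
Σ_t [0,0]: t=0:+1/14400 = 1/14400
(3j)²=1/11 [(5 0 5; 0 0 0)], sign=-1
Σ_t [0,0]: t=0:+1/30240 = 1/30240
(3j)²=1/11 [(5 0 5; 2 0 -2)], sign=-1
⇒ 4πI² = 1/1
I = (+1)√(1/1/(4π)) = 0.28209479

0.282095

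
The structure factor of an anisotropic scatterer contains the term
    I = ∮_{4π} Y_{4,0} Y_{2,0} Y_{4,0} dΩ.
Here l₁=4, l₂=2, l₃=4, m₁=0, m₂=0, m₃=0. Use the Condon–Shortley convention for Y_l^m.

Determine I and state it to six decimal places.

Checks pass: Σm=0; 10 even; l₃=4∈[2,6].
(2·4+1)(2·2+1)(2·4+1) = 405
Δ: 2! 6! 2! / 11! → 1/13860
sum: t=0:+1/192 t=1:−1/36 t=2:+1/192 = -5/288
3j²(4 2 4; 0 0 0) = Δ·Π!·Σ² = 20/693  (sign -1)
(m-triple is (0,0,0) — same symbol as above.)
combine: 4πI² = 405·20/693·20/693 = 2000/5929
take √, sign +1: I = 0.16383977

0.163840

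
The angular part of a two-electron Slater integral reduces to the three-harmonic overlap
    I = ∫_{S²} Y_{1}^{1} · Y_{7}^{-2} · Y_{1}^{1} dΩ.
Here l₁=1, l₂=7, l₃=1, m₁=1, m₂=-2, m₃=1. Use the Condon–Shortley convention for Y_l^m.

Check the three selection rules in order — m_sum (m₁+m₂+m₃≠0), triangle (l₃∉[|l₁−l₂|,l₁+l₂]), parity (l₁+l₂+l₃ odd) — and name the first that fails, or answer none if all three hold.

m₁+m₂+m₃ = 1 − 2 + 1 = 0  ✓
triangle: |1−7|=6 ≤ l₃=1 ≤ 1+7=8  ✗
parity: l₁+l₂+l₃ = 9 is odd

triangle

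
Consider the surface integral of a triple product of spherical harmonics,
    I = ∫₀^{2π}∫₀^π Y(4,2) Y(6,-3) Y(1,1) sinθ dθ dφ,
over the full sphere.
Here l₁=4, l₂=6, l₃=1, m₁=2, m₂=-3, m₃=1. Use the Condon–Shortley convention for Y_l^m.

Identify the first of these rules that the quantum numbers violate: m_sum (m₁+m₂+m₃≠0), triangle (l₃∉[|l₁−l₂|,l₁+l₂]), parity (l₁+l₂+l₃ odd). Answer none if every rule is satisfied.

triangle

Σmᵢ = 0  ✓
l₃∈[|l₁−l₂|,l₁+l₂]=[2,10], have l₃=1  ✗
Σlᵢ = 11 ⇒ odd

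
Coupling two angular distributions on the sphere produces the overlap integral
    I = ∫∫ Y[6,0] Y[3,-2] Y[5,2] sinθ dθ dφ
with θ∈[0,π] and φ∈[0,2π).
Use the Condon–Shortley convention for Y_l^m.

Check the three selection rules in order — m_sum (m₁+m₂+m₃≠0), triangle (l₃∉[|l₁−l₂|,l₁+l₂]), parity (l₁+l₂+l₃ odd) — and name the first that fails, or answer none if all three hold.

m₁+m₂+m₃ = 0 − 2 + 2 = 0  ✓
triangle: |6−3|=3 ≤ l₃=5 ≤ 6+3=9  ✓
parity: l₁+l₂+l₃ = 14 is even  ✓

none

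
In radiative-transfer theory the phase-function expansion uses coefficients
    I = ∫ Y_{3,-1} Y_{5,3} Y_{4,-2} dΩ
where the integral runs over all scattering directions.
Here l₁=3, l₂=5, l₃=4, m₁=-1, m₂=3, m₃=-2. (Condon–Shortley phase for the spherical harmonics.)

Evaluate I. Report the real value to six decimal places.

-0.144236

m-sum 0 ✓  L=12 even ✓  2≤4≤8 ✓
Π(2lᵢ+1) = 7×11×9 = 693
triangle coeff Δ(3,5,4) = 1/180180
Σ_t [1,3]: t=1:−1/576 t=2:+1/144 t=3:−1/576 = 1/288
(3j)²=20/1001 [(3 5 4; 0 0 0)], sign=+1
Σ_t [2,4]: t=2:+1/5760 t=3:−1/720 t=4:+1/2304 = -1/1280
(3j)²=27/1430 [(3 5 4; -1 3 -2)], sign=-1
⇒ 4πI² = 486/1859
I = (-1)√(486/1859/(4π)) = -0.14423595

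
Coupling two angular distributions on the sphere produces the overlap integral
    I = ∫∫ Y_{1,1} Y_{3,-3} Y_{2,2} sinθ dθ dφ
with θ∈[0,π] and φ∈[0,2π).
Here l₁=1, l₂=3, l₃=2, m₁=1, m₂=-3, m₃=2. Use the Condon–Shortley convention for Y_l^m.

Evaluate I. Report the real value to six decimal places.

Rules hold: Σm=0, L=6 even, 2≤2≤4.
N = 3·7·5 = 105
Δ = 2!·0!·4!/7! = 1/105
Racah Σ t=1..1: t=1:−1/4 = -1/4
⇒ 3j(1 3 2; 0 0 0)² = 3/35, sgn -1
Racah Σ t=0..0: t=0:+1/48 = 1/48
⇒ 3j(1 3 2; 1 -3 2)² = 1/7, sgn +1
4πI² = N·(3j₀)²·(3jₘ)² = 9/7
I = -1·√(1.28571/4π) = -0.31986543

-0.319865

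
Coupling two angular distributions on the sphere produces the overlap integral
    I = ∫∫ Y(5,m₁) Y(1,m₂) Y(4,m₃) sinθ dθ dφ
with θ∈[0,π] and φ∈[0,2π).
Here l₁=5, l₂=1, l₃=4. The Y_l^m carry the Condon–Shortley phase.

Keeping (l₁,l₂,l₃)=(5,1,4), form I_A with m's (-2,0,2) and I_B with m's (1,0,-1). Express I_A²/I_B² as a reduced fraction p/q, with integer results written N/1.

Same 5,1,4: normalisation and zero-m 3j drop out of the ratio.
A: Δ: 2! 8! 0! / 11! → 1/495; sum: t=1:−1/1440 = -1/1440; 3j²(5 1 4; -2 0 2) = Δ·Π!·Σ² = 7/165  (sign -1)
B: Δ: 2! 8! 0! / 11! → 1/495; sum: t=1:−1/720 = -1/720; 3j²(5 1 4; 1 0 -1) = Δ·Π!·Σ² = 8/165  (sign +1)
I_A²/I_B² = (7/165)/(8/165) = 7/8

7/8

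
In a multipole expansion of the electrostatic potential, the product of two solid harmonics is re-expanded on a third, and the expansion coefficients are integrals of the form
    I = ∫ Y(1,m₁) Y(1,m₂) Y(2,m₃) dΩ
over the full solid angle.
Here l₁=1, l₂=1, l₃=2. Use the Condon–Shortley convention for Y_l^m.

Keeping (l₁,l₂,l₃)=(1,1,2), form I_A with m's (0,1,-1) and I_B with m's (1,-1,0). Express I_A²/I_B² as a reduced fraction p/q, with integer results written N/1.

Same 1,1,2: normalisation and zero-m 3j drop out of the ratio.
A: Δ: 0! 2! 2! / 5! → 1/30; sum: t=0:+1/2 = 1/2; 3j²(1 1 2; 0 1 -1) = Δ·Π!·Σ² = 1/10  (sign -1)
B: Δ: 0! 2! 2! / 5! → 1/30; sum: t=0:+1/4 = 1/4; 3j²(1 1 2; 1 -1 0) = Δ·Π!·Σ² = 1/30  (sign +1)
I_A²/I_B² = (1/10)/(1/30) = 3/1

3/1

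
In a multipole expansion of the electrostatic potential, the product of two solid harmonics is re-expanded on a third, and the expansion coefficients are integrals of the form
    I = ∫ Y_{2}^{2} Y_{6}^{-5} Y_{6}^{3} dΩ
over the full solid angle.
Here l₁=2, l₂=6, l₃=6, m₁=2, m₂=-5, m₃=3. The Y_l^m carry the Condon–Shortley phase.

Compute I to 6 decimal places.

0.120286

Checks pass: Σm=0; 14 even; l₃=6∈[4,8].
(2·2+1)(2·6+1)(2·6+1) = 845
Δ: 2! 2! 10! / 15! → 1/90090
sum: t=0:+1/69120 t=1:−1/14400 t=2:+1/69120 = -7/172800
3j²(2 6 6; 0 0 0) = Δ·Π!·Σ² = 14/715  (sign -1)
sum: t=0:+1/1451520 = 1/1451520
3j²(2 6 6; 2 -5 3) = Δ·Π!·Σ² = 1/91  (sign -1)
combine: 4πI² = 845·14/715·1/91 = 2/11
take √, sign +1: I = 0.12028562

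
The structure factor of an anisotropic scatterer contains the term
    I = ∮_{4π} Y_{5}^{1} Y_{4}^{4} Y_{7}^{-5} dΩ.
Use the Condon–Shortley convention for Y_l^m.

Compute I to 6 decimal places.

0.195759

m-sum 0 ✓  L=16 even ✓  1≤7≤9 ✓
Π(2lᵢ+1) = 11×9×15 = 1485
triangle coeff Δ(5,4,7) = 1/6126120
Σ_t [0,2]: t=0:+1/69120 t=1:−1/20736 t=2:+1/69120 = -1/51840
(3j)²=280/21879 [(5 4 7; 0 0 0)], sign=+1
Σ_t [2,2]: t=2:+1/2073600 = 1/2073600
(3j)²=28/1105 [(5 4 7; 1 4 -5)], sign=+1
⇒ 4πI² = 23520/48841
I = (+1)√(23520/48841/(4π)) = 0.19575887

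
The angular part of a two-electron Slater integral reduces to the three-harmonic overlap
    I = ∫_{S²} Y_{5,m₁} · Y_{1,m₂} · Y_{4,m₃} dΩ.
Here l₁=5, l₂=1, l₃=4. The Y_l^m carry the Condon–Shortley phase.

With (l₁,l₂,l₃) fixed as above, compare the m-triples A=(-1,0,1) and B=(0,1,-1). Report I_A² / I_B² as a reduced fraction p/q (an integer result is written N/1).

12/5

Same 5,1,4: normalisation and zero-m 3j drop out of the ratio.
A: Δ: 2! 8! 0! / 11! → 1/495; sum: t=1:−1/720 = -1/720; 3j²(5 1 4; -1 0 1) = Δ·Π!·Σ² = 8/165  (sign +1)
B: Δ: 2! 8! 0! / 11! → 1/495; sum: t=2:+1/1440 = 1/1440; 3j²(5 1 4; 0 1 -1) = Δ·Π!·Σ² = 2/99  (sign -1)
I_A²/I_B² = (8/165)/(2/99) = 12/5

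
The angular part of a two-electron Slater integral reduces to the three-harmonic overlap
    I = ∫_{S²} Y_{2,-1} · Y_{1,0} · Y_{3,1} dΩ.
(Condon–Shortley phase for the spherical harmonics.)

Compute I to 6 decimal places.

-0.233597

Rules hold: Σm=0, L=6 even, 1≤3≤3.
N = 5·3·7 = 105
Δ = 0!·4!·2!/7! = 1/105
Racah Σ t=0..0: t=0:+1/4 = 1/4
⇒ 3j(2 1 3; 0 0 0)² = 3/35, sgn -1
Racah Σ t=0..0: t=0:+1/6 = 1/6
⇒ 3j(2 1 3; -1 0 1)² = 8/105, sgn +1
4πI² = N·(3j₀)²·(3jₘ)² = 24/35
I = -1·√(0.685714/4π) = -0.23359668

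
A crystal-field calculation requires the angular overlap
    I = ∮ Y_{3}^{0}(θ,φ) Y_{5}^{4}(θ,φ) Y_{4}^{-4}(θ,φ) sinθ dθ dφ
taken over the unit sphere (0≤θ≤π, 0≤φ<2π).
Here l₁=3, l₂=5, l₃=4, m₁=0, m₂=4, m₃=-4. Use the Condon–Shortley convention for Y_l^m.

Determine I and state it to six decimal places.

-0.207724

Rules hold: Σm=0, L=12 even, 2≤4≤8.
N = 7·11·9 = 693
Δ = 4!·2!·6!/13! = 1/180180
Racah Σ t=1..3: t=1:−1/576 t=2:+1/144 t=3:−1/576 = 1/288
⇒ 3j(3 5 4; 0 0 0)² = 20/1001, sgn +1
Racah Σ t=3..3: t=3:−1/8640 = -1/8640
⇒ 3j(3 5 4; 0 4 -4)² = 28/715, sgn -1
4πI² = N·(3j₀)²·(3jₘ)² = 1008/1859
I = -1·√(0.542227/4π) = -0.20772350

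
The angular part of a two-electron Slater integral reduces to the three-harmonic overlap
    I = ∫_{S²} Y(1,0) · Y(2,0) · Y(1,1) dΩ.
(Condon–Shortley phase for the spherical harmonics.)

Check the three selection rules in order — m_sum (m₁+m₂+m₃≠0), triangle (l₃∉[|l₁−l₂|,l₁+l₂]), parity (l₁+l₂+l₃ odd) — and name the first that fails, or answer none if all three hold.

azimuthal sum: 0 + 0 + 1 = 1  ✗
1 ≤ 1 ≤ 3 (triangle on l)
L = 1 + 2 + 1 = 4 (even)

m_sum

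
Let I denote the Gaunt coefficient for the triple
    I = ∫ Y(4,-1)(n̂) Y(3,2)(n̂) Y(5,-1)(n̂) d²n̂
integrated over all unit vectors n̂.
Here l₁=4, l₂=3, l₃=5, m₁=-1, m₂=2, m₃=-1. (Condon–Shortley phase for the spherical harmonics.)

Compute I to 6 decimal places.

Rules hold: Σm=0, L=12 even, 1≤5≤7.
N = 9·7·11 = 693
Δ = 2!·6!·4!/13! = 1/180180
Racah Σ t=0..2: t=0:+1/576 t=1:−1/144 t=2:+1/576 = -1/288
⇒ 3j(4 3 5; 0 0 0)² = 20/1001, sgn +1
Racah Σ t=1..2: t=1:−1/1152 t=2:+1/432 = 5/3456
⇒ 3j(4 3 5; -1 2 -1)² = 625/36036, sgn +1
4πI² = N·(3j₀)²·(3jₘ)² = 3125/13013
I = +1·√(0.240144/4π) = 0.13823925

0.138239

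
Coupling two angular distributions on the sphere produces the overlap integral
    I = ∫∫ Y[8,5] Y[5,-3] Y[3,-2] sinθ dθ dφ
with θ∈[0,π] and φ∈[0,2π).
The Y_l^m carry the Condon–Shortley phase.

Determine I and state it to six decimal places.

Checks pass: Σm=0; 16 even; l₃=3∈[3,13].
(2·8+1)(2·5+1)(2·3+1) = 1309
Δ: 10! 6! 0! / 17! → 1/136136
sum: t=5:−1/518400 = -1/518400
3j²(8 5 3; 0 0 0) = Δ·Π!·Σ² = 56/2431  (sign +1)
sum: t=2:+1/9676800 = 1/9676800
3j²(8 5 3; 5 -3 -2) = Δ·Π!·Σ² = 27/952  (sign -1)
combine: 4πI² = 1309·56/2431·27/952 = 189/221
take √, sign -1: I = -0.26087342

-0.260873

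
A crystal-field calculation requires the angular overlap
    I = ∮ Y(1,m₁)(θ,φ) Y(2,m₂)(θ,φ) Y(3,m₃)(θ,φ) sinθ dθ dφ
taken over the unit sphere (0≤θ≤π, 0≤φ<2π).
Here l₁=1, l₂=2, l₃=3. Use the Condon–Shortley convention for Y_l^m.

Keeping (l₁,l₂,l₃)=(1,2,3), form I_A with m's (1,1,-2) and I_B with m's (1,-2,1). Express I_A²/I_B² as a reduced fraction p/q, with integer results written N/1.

10/1

l's match ⇒ only the (l;m) 3-j factors differ between A and B.
A: triangle coeff Δ(1,2,3) = 1/105; Σ_t [0,0]: t=0:+1/12 = 1/12; (3j)²=2/21 [(1 2 3; 1 1 -2)], sign=-1
B: triangle coeff Δ(1,2,3) = 1/105; Σ_t [0,0]: t=0:+1/48 = 1/48; (3j)²=1/105 [(1 2 3; 1 -2 1)], sign=+1
I_A²/I_B² = (2/21)/(1/105) = 10/1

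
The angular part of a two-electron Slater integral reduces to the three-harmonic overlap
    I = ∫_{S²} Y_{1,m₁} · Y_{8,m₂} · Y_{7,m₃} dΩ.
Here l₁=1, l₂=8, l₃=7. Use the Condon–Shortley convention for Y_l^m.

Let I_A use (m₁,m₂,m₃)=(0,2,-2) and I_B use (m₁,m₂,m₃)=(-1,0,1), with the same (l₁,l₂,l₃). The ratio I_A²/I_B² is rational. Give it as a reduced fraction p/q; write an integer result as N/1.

15/7

l's match ⇒ only the (l;m) 3-j factors differ between A and B.
A: triangle coeff Δ(1,8,7) = 1/2040; Σ_t [1,1]: t=1:−1/43545600 = -1/43545600; (3j)²=1/34 [(1 8 7; 0 2 -2)], sign=+1
B: triangle coeff Δ(1,8,7) = 1/2040; Σ_t [2,2]: t=2:+1/58060800 = 1/58060800; (3j)²=7/510 [(1 8 7; -1 0 1)], sign=+1
I_A²/I_B² = (1/34)/(7/510) = 15/7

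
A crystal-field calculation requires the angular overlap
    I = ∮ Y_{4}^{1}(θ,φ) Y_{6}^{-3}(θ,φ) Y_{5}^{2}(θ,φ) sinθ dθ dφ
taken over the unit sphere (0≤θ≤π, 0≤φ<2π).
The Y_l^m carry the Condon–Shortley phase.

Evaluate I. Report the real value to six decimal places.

l₁+l₂+l₃=15 is odd: 3j(l;000)=0 ⇒ I=0

0.000000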